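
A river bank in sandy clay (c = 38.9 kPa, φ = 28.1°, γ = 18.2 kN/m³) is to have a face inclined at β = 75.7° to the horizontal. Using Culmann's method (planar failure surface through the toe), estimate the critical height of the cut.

Culmann's analysis gives the critical failure plane at α_cr = (β + φ)/2 = (75.7 + 28.1)/2 = 51.9°, and the critical height
H_c = (4c/γ) · sinβ cosφ / [1 − cos(β − φ)]
    = (4·38.9/18.2) · sin75.7°·cos28.1° / [1 − cos(47.6°)]
    = 8.549 · 0.9690·0.8821 / [1 − 0.6743]
    = 8.549 · 0.8548 / 0.3257
    = 22.44 m

H_c = 22.44 m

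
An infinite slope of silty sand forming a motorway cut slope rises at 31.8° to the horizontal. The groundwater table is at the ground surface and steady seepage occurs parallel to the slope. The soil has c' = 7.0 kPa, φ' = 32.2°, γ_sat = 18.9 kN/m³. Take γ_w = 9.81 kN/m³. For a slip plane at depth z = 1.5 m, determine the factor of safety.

FS = 1.04

With seepage parallel to the slope and the water table at the surface, the effective normal stress on the slip plane uses the buoyant unit weight γ' = γ_sat − γ_w while the driving shear stress uses γ_sat:
FS = [c' + γ' z cos²β tanφ'] / [γ_sat z sinβ cosβ]
γ' = 18.9 − 9.81 = 9.09 kN/m³
Numerator = 7.0 + 9.09·1.5·cos²31.8°·tan32.2° = 7.0 + 9.09·1.5·0.7223·0.6297 = 13.202 kPa
Denominator = 18.9·1.5·sin31.8°·cos31.8° = 18.9·1.5·0.5270·0.8499 = 12.697 kPa
FS = 13.202 / 12.697 = 1.040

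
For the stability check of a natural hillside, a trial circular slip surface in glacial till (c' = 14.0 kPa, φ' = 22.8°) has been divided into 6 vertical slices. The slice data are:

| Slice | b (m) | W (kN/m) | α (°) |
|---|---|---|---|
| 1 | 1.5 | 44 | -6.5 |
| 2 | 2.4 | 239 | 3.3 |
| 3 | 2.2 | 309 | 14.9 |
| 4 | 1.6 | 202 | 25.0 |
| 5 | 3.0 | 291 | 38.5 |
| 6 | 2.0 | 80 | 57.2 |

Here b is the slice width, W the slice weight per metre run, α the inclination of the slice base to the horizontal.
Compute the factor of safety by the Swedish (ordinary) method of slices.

FS = 1.54

Ordinary method of slices: FS = Σ[c'·Δl_i + (W_i cosα_i)·tanφ'] / Σ W_i sinα_i, with Δl_i = b_i / cosα_i.
Slice 1: Δl = 1.5/cos(-6.5°) = 1.510 m; N'_1 = 44·cos(-6.5°) = 43.7; c'Δl = 21.14; W sinα = -5.0
Slice 2: Δl = 2.4/cos3.3° = 2.404 m; N'_2 = 239·cos3.3° = 238.6; c'Δl = 33.66; W sinα = 13.8
Slice 3: Δl = 2.2/cos14.9° = 2.277 m; N'_3 = 309·cos14.9° = 298.6; c'Δl = 31.87; W sinα = 79.5
Slice 4: Δl = 1.6/cos25.0° = 1.765 m; N'_4 = 202·cos25.0° = 183.1; c'Δl = 24.72; W sinα = 85.4
Slice 5: Δl = 3.0/cos38.5° = 3.833 m; N'_5 = 291·cos38.5° = 227.7; c'Δl = 53.67; W sinα = 181.2
Slice 6: Δl = 2.0/cos57.2° = 3.692 m; N'_6 = 80·cos57.2° = 43.3; c'Δl = 51.69; W sinα = 67.2
Σc'Δl = 216.7 kN/m; ΣN' = 1035.1 kN/m; ΣW sinα = 422.0 kN/m
Resisting = 216.7 + 1035.1·tan22.8° = 216.7 + 435.1 = 651.8 kN/m
FS = 651.8 / 422.0 = 1.545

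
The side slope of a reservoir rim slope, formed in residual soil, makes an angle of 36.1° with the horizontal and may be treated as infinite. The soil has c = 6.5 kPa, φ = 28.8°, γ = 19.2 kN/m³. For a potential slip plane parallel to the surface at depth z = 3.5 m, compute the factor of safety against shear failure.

For an infinite slope with a slip plane parallel to the surface (no pore pressure): FS = [c + γz cos²β tanφ] / [γz sinβ cosβ].
γz = 19.2·3.5 = 67.20 kN/m²
Numerator = 6.5 + 67.20·cos²36.1°·tan28.8° = 6.5 + 67.20·0.6528·0.5498 = 30.618 kPa
Denominator = 67.20·sin36.1°·cos36.1° = 67.20·0.5892·0.8080 = 31.992 kPa
FS = 30.618 / 31.992 = 0.957

FS = 0.96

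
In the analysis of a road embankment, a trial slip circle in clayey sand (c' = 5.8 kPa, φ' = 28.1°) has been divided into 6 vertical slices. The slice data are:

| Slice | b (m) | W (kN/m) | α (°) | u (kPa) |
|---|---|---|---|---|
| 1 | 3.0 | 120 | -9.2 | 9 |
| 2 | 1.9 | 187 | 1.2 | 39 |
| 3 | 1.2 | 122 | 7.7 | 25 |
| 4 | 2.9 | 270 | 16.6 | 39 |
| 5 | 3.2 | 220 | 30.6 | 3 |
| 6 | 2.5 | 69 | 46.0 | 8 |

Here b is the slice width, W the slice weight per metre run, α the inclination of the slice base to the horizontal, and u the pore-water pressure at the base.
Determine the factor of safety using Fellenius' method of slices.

FS = 1.81

Ordinary method of slices: FS = Σ[c'·Δl_i + (W_i cosα_i − u_i·Δl_i)·tanφ'] / Σ W_i sinα_i, with Δl_i = b_i / cosα_i.
Slice 1: Δl = 3.0/cos(-9.2°) = 3.039 m; N'_1 = 120·cos(-9.2°) − 9·3.039 = 91.1; c'Δl = 17.63; W sinα = -19.2
Slice 2: Δl = 1.9/cos1.2° = 1.900 m; N'_2 = 187·cos1.2° − 39·1.900 = 112.8; c'Δl = 11.02; W sinα = 3.9
Slice 3: Δl = 1.2/cos7.7° = 1.211 m; N'_3 = 122·cos7.7° − 25·1.211 = 90.6; c'Δl = 7.02; W sinα = 16.3
Slice 4: Δl = 2.9/cos16.6° = 3.026 m; N'_4 = 270·cos16.6° − 39·3.026 = 140.7; c'Δl = 17.55; W sinα = 77.1
Slice 5: Δl = 3.2/cos30.6° = 3.718 m; N'_5 = 220·cos30.6° − 3·3.718 = 178.2; c'Δl = 21.56; W sinα = 112.0
Slice 6: Δl = 2.5/cos46.0° = 3.599 m; N'_6 = 69·cos46.0° − 8·3.599 = 19.1; c'Δl = 20.87; W sinα = 49.6
Σc'Δl = 95.7 kN/m; ΣN' = 632.7 kN/m; ΣW sinα = 239.8 kN/m
Resisting = 95.7 + 632.7·tan28.1° = 95.7 + 337.8 = 433.5 kN/m
FS = 433.5 / 239.8 = 1.807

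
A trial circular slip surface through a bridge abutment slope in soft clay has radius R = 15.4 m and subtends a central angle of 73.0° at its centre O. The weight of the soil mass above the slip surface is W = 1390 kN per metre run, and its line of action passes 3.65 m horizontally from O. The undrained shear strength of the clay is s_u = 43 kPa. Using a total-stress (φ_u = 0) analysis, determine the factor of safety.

Taking moments about the centre O, the resisting moment is provided by the undrained shear strength acting along the arc:
Arc length L_a = R·θ = 15.4·(73.0°·π/180) = 15.4·1.2741 = 19.62 m
M_R = s_u·L_a·R = 43·19.62·15.4 = 12993.0 kN·m/m
M_D = W·d = 1390·3.65 = 5073.5 kN·m/m
FS = M_R / M_D = 12993.0 / 5073.5 = 2.561

FS = 2.56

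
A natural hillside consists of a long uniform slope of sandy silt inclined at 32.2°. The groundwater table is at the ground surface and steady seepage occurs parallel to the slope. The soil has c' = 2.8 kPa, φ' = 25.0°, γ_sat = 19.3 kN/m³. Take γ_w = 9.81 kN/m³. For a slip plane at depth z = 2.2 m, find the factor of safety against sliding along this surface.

With seepage parallel to the slope and the water table at the surface, the effective normal stress on the slip plane uses the buoyant unit weight γ' = γ_sat − γ_w while the driving shear stress uses γ_sat:
FS = [c' + γ' z cos²β tanφ'] / [γ_sat z sinβ cosβ]
γ' = 19.3 − 9.81 = 9.49 kN/m³
Numerator = 2.8 + 9.49·2.2·cos²32.2°·tan25.0° = 2.8 + 9.49·2.2·0.7160·0.4663 = 9.771 kPa
Denominator = 19.3·2.2·sin32.2°·cos32.2° = 19.3·2.2·0.5329·0.8462 = 19.146 kPa
FS = 9.771 / 19.146 = 0.510

FS = 0.51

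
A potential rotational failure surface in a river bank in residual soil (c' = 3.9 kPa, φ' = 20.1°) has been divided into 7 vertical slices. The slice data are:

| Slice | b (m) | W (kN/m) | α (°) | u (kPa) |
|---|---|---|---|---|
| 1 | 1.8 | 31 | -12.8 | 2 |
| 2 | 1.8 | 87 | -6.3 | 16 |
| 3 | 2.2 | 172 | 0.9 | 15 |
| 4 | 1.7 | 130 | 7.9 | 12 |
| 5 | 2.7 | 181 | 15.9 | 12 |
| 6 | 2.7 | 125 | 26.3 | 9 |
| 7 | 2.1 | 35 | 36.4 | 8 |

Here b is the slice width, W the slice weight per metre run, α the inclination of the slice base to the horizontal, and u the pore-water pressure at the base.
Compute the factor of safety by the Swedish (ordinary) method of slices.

FS = 2.07

Ordinary method of slices: FS = Σ[c'·Δl_i + (W_i cosα_i − u_i·Δl_i)·tanφ'] / Σ W_i sinα_i, with Δl_i = b_i / cosα_i.
Slice 1: Δl = 1.8/cos(-12.8°) = 1.846 m; N'_1 = 31·cos(-12.8°) − 2·1.846 = 26.5; c'Δl = 7.20; W sinα = -6.9
Slice 2: Δl = 1.8/cos(-6.3°) = 1.811 m; N'_2 = 87·cos(-6.3°) − 16·1.811 = 57.5; c'Δl = 7.06; W sinα = -9.5
Slice 3: Δl = 2.2/cos0.9° = 2.200 m; N'_3 = 172·cos0.9° − 15·2.200 = 139.0; c'Δl = 8.58; W sinα = 2.7
Slice 4: Δl = 1.7/cos7.9° = 1.716 m; N'_4 = 130·cos7.9° − 12·1.716 = 108.2; c'Δl = 6.69; W sinα = 17.9
Slice 5: Δl = 2.7/cos15.9° = 2.807 m; N'_5 = 181·cos15.9° − 12·2.807 = 140.4; c'Δl = 10.95; W sinα = 49.6
Slice 6: Δl = 2.7/cos26.3° = 3.012 m; N'_6 = 125·cos26.3° − 9·3.012 = 85.0; c'Δl = 11.75; W sinα = 55.4
Slice 7: Δl = 2.1/cos36.4° = 2.609 m; N'_7 = 35·cos36.4° − 8·2.609 = 7.3; c'Δl = 10.18; W sinα = 20.8
Σc'Δl = 62.4 kN/m; ΣN' = 563.8 kN/m; ΣW sinα = 129.9 kN/m
Resisting = 62.4 + 563.8·tan20.1° = 62.4 + 206.3 = 268.7 kN/m
FS = 268.7 / 129.9 = 2.069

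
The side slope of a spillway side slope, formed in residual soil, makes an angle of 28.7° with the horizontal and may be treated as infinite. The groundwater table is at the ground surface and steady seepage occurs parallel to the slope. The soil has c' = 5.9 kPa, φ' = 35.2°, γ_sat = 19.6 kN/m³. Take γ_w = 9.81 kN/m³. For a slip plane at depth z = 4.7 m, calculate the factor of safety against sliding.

FS = 0.80

With seepage parallel to the slope and the water table at the surface, the effective normal stress on the slip plane uses the buoyant unit weight γ' = γ_sat − γ_w while the driving shear stress uses γ_sat:
FS = [c' + γ' z cos²β tanφ'] / [γ_sat z sinβ cosβ]
γ' = 19.6 − 9.81 = 9.79 kN/m³
Numerator = 5.9 + 9.79·4.7·cos²28.7°·tan35.2° = 5.9 + 9.79·4.7·0.7694·0.7054 = 30.873 kPa
Denominator = 19.6·4.7·sin28.7°·cos28.7° = 19.6·4.7·0.4802·0.8771 = 38.803 kPa
FS = 30.873 / 38.803 = 0.796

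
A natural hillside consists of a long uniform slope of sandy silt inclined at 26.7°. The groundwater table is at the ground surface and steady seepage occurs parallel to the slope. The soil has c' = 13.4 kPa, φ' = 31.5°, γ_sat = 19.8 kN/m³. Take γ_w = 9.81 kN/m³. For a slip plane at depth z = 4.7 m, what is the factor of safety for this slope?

With seepage parallel to the slope and the water table at the surface, the effective normal stress on the slip plane uses the buoyant unit weight γ' = γ_sat − γ_w while the driving shear stress uses γ_sat:
FS = [c' + γ' z cos²β tanφ'] / [γ_sat z sinβ cosβ]
γ' = 19.8 − 9.81 = 9.99 kN/m³
Numerator = 13.4 + 9.99·4.7·cos²26.7°·tan31.5° = 13.4 + 9.99·4.7·0.7981·0.6128 = 36.364 kPa
Denominator = 19.8·4.7·sin26.7°·cos26.7° = 19.8·4.7·0.4493·0.8934 = 37.355 kPa
FS = 36.364 / 37.355 = 0.973

FS = 0.97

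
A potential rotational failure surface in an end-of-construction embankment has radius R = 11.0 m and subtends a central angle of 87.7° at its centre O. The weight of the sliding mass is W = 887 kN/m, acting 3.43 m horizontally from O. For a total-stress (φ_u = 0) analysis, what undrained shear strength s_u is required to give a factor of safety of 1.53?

s_u = 25.1 kPa

FS = s_u·L_a·R / (W·d), so s_u = FS·W·d / (L_a·R).
Arc length L_a = R·θ = 11.0·(87.7°·π/180) = 11.0·1.5307 = 16.84 m
s_u = 1.53·887·3.43 / (16.84·11.0) = 4654.9 / 185.21 = 25.13 kPa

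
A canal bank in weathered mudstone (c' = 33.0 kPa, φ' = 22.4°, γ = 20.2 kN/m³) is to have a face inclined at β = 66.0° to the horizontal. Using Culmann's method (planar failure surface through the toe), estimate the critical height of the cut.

Culmann's analysis gives the critical failure plane at α_cr = (β + φ')/2 = (66.0 + 22.4)/2 = 44.2°, and the critical height
H_c = (4c'/γ) · sinβ cosφ' / [1 − cos(β − φ')]
    = (4·33.0/20.2) · sin66.0°·cos22.4° / [1 − cos(43.6°)]
    = 6.535 · 0.9135·0.9245 / [1 − 0.7242]
    = 6.535 · 0.8446 / 0.2758
    = 20.01 m

H_c = 20.01 m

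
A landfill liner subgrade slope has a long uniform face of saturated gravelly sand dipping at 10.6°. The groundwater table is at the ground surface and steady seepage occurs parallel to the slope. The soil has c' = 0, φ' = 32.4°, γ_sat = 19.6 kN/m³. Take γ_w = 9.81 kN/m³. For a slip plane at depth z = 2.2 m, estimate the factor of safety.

With seepage parallel to the slope and the water table at the surface, the effective normal stress on the slip plane uses the buoyant unit weight γ' = γ_sat − γ_w while the driving shear stress uses γ_sat:
FS = [c' + γ' z cos²β tanφ'] / [γ_sat z sinβ cosβ]
(For c' = 0 this reduces to FS = (γ'/γ_sat)·tanφ'/tanβ.)
γ' = 19.6 − 9.81 = 9.79 kN/m³
Numerator = 0.0 + 9.79·2.2·cos²10.6°·tan32.4° = 0.0 + 9.79·2.2·0.9662·0.6346 = 13.206 kPa
Denominator = 19.6·2.2·sin10.6°·cos10.6° = 19.6·2.2·0.1840·0.9829 = 7.797 kPa
FS = 13.206 / 7.797 = 1.694

FS = 1.69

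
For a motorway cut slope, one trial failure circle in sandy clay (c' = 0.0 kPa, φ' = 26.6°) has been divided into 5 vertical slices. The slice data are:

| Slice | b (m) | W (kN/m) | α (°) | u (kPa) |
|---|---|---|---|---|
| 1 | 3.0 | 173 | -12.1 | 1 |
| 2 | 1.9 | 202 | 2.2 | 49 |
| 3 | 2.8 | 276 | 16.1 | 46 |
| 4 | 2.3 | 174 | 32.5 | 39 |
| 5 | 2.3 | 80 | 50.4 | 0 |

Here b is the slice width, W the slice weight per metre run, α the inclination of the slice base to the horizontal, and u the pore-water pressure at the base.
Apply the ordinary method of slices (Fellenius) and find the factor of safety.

Ordinary method of slices: FS = Σ[c'·Δl_i + (W_i cosα_i − u_i·Δl_i)·tanφ'] / Σ W_i sinα_i, with Δl_i = b_i / cosα_i.
Slice 1: Δl = 3.0/cos(-12.1°) = 3.068 m; N'_1 = 173·cos(-12.1°) − 1·3.068 = 166.1; c'Δl = 0.00; W sinα = -36.3
Slice 2: Δl = 1.9/cos2.2° = 1.901 m; N'_2 = 202·cos2.2° − 49·1.901 = 108.7; c'Δl = 0.00; W sinα = 7.8
Slice 3: Δl = 2.8/cos16.1° = 2.914 m; N'_3 = 276·cos16.1° − 46·2.914 = 131.1; c'Δl = 0.00; W sinα = 76.5
Slice 4: Δl = 2.3/cos32.5° = 2.727 m; N'_4 = 174·cos32.5° − 39·2.727 = 40.4; c'Δl = 0.00; W sinα = 93.5
Slice 5: Δl = 2.3/cos50.4° = 3.608 m; N'_5 = 80·cos50.4° − 0·3.608 = 51.0; c'Δl = 0.00; W sinα = 61.6
Σc'Δl = 0.0 kN/m; ΣN' = 497.3 kN/m; ΣW sinα = 203.2 kN/m
Resisting = 0.0 + 497.3·tan26.6° = 0.0 + 249.0 = 249.0 kN/m
FS = 249.0 / 203.2 = 1.226

FS = 1.23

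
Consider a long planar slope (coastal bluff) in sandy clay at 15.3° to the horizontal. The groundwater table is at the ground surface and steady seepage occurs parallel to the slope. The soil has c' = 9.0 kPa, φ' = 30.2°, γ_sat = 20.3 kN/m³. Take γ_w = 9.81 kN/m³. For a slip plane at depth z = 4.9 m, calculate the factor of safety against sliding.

FS = 1.45

With seepage parallel to the slope and the water table at the surface, the effective normal stress on the slip plane uses the buoyant unit weight γ' = γ_sat − γ_w while the driving shear stress uses γ_sat:
FS = [c' + γ' z cos²β tanφ'] / [γ_sat z sinβ cosβ]
γ' = 20.3 − 9.81 = 10.49 kN/m³
Numerator = 9.0 + 10.49·4.9·cos²15.3°·tan30.2° = 9.0 + 10.49·4.9·0.9304·0.5820 = 36.833 kPa
Denominator = 20.3·4.9·sin15.3°·cos15.3° = 20.3·4.9·0.2639·0.9646 = 25.317 kPa
FS = 36.833 / 25.317 = 1.455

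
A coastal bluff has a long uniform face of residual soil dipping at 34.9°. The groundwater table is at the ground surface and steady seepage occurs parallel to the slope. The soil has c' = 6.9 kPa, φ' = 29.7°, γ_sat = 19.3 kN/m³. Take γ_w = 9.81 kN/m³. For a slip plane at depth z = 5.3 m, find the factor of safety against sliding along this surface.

FS = 0.55

With seepage parallel to the slope and the water table at the surface, the effective normal stress on the slip plane uses the buoyant unit weight γ' = γ_sat − γ_w while the driving shear stress uses γ_sat:
FS = [c' + γ' z cos²β tanφ'] / [γ_sat z sinβ cosβ]
γ' = 19.3 − 9.81 = 9.49 kN/m³
Numerator = 6.9 + 9.49·5.3·cos²34.9°·tan29.7° = 6.9 + 9.49·5.3·0.6726·0.5704 = 26.198 kPa
Denominator = 19.3·5.3·sin34.9°·cos34.9° = 19.3·5.3·0.5721·0.8202 = 47.999 kPa
FS = 26.198 / 47.999 = 0.546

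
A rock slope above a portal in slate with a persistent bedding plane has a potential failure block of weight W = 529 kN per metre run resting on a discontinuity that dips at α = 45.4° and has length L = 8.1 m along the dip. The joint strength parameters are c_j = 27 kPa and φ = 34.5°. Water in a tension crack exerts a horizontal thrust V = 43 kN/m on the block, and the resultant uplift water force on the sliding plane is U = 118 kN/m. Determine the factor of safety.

Resolving the block weight along and normal to the plane and applying the Mohr–Coulomb strength on the joint:
N' = W cosα − U − V sinα = 529·cos45.4° − 118 − 43·sin45.4° = 222.8 kN/m
Driving force T = W sinα + V cosα = 529·sin45.4° + 43·cos45.4° = 406.9 kN/m
Resisting force R = c_j·L + N'·tanφ = 27·8.1 + 222.8·tan34.5° = 218.7 + 153.1 = 371.8 kN/m
FS = R / T = 371.8 / 406.9 = 0.914

FS = 0.91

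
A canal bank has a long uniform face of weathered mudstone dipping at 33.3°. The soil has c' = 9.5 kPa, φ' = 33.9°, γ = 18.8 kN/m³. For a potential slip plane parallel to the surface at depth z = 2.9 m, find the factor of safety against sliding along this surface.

For an infinite slope with a slip plane parallel to the surface (no pore pressure): FS = [c' + γz cos²β tanφ'] / [γz sinβ cosβ].
γz = 18.8·2.9 = 54.52 kN/m²
Numerator = 9.5 + 54.52·cos²33.3°·tan33.9° = 9.5 + 54.52·0.6986·0.6720 = 35.093 kPa
Denominator = 54.52·sin33.3°·cos33.3° = 54.52·0.5490·0.8358 = 25.018 kPa
FS = 35.093 / 25.018 = 1.403

FS = 1.40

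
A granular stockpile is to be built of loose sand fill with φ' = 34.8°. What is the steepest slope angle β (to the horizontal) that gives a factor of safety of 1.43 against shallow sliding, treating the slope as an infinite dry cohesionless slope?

For an infinite dry cohesionless slope FS = tanφ'/tanβ, so tanβ = tanφ' / FS.
tanβ = tan34.8° / 1.43 = 0.6950 / 1.43 = 0.4860
β = arctan(0.4860) = 25.92°

β = 25.9°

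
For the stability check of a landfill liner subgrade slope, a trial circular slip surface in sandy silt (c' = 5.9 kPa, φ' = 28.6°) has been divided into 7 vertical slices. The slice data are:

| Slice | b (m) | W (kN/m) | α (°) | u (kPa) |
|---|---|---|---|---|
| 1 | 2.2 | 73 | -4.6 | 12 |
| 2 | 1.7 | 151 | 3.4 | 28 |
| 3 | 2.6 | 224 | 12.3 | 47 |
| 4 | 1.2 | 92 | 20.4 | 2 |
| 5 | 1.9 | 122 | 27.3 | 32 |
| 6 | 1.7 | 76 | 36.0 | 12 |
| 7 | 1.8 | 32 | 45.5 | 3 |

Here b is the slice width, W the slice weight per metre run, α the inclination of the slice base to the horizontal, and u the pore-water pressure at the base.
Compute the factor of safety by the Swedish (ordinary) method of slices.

Ordinary method of slices: FS = Σ[c'·Δl_i + (W_i cosα_i − u_i·Δl_i)·tanφ'] / Σ W_i sinα_i, with Δl_i = b_i / cosα_i.
Slice 1: Δl = 2.2/cos(-4.6°) = 2.207 m; N'_1 = 73·cos(-4.6°) − 12·2.207 = 46.3; c'Δl = 13.02; W sinα = -5.9
Slice 2: Δl = 1.7/cos3.4° = 1.703 m; N'_2 = 151·cos3.4° − 28·1.703 = 103.1; c'Δl = 10.05; W sinα = 9.0
Slice 3: Δl = 2.6/cos12.3° = 2.661 m; N'_3 = 224·cos12.3° − 47·2.661 = 93.8; c'Δl = 15.70; W sinα = 47.7
Slice 4: Δl = 1.2/cos20.4° = 1.280 m; N'_4 = 92·cos20.4° − 2·1.280 = 83.7; c'Δl = 7.55; W sinα = 32.1
Slice 5: Δl = 1.9/cos27.3° = 2.138 m; N'_5 = 122·cos27.3° − 32·2.138 = 40.0; c'Δl = 12.62; W sinα = 56.0
Slice 6: Δl = 1.7/cos36.0° = 2.101 m; N'_6 = 76·cos36.0° − 12·2.101 = 36.3; c'Δl = 12.40; W sinα = 44.7
Slice 7: Δl = 1.8/cos45.5° = 2.568 m; N'_7 = 32·cos45.5° − 3·2.568 = 14.7; c'Δl = 15.15; W sinα = 22.8
Σc'Δl = 86.5 kN/m; ΣN' = 417.8 kN/m; ΣW sinα = 206.3 kN/m
Resisting = 86.5 + 417.8·tan28.6° = 86.5 + 227.8 = 314.3 kN/m
FS = 314.3 / 206.3 = 1.523

FS = 1.52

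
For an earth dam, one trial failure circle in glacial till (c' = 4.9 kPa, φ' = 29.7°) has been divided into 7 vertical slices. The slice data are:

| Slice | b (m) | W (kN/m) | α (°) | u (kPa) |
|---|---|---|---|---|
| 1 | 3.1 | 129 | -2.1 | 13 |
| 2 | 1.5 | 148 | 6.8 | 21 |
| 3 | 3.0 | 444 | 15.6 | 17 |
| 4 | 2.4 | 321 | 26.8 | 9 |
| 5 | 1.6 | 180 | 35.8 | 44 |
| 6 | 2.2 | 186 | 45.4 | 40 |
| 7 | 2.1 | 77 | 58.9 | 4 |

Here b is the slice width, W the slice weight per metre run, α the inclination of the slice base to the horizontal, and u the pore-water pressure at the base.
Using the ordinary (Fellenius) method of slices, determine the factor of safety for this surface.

Ordinary method of slices: FS = Σ[c'·Δl_i + (W_i cosα_i − u_i·Δl_i)·tanφ'] / Σ W_i sinα_i, with Δl_i = b_i / cosα_i.
Slice 1: Δl = 3.1/cos(-2.1°) = 3.102 m; N'_1 = 129·cos(-2.1°) − 13·3.102 = 88.6; c'Δl = 15.20; W sinα = -4.7
Slice 2: Δl = 1.5/cos6.8° = 1.511 m; N'_2 = 148·cos6.8° − 21·1.511 = 115.2; c'Δl = 7.40; W sinα = 17.5
Slice 3: Δl = 3.0/cos15.6° = 3.115 m; N'_3 = 444·cos15.6° − 17·3.115 = 374.7; c'Δl = 15.26; W sinα = 119.4
Slice 4: Δl = 2.4/cos26.8° = 2.689 m; N'_4 = 321·cos26.8° − 9·2.689 = 262.3; c'Δl = 13.18; W sinα = 144.7
Slice 5: Δl = 1.6/cos35.8° = 1.973 m; N'_5 = 180·cos35.8° − 44·1.973 = 59.2; c'Δl = 9.67; W sinα = 105.3
Slice 6: Δl = 2.2/cos45.4° = 3.133 m; N'_6 = 186·cos45.4° − 40·3.133 = 5.3; c'Δl = 15.35; W sinα = 132.4
Slice 7: Δl = 2.1/cos58.9° = 4.066 m; N'_7 = 77·cos58.9° − 4·4.066 = 23.5; c'Δl = 19.92; W sinα = 65.9
Σc'Δl = 96.0 kN/m; ΣN' = 928.8 kN/m; ΣW sinα = 580.6 kN/m
Resisting = 96.0 + 928.8·tan29.7° = 96.0 + 529.8 = 625.8 kN/m
FS = 625.8 / 580.6 = 1.078

FS = 1.08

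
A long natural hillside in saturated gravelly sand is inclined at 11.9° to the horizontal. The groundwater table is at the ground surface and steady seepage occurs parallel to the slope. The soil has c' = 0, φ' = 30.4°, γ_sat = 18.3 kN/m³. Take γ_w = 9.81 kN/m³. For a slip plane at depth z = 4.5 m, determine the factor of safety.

FS = 1.29

With seepage parallel to the slope and the water table at the surface, the effective normal stress on the slip plane uses the buoyant unit weight γ' = γ_sat − γ_w while the driving shear stress uses γ_sat:
FS = [c' + γ' z cos²β tanφ'] / [γ_sat z sinβ cosβ]
(For c' = 0 this reduces to FS = (γ'/γ_sat)·tanφ'/tanβ.)
γ' = 18.3 − 9.81 = 8.49 kN/m³
Numerator = 0.0 + 8.49·4.5·cos²11.9°·tan30.4° = 0.0 + 8.49·4.5·0.9575·0.5867 = 21.462 kPa
Denominator = 18.3·4.5·sin11.9°·cos11.9° = 18.3·4.5·0.2062·0.9785 = 16.616 kPa
FS = 21.462 / 16.616 = 1.292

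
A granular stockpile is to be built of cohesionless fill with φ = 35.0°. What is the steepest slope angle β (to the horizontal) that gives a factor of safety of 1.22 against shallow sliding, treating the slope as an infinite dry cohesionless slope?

β = 29.9°

For an infinite dry cohesionless slope FS = tanφ/tanβ, so tanβ = tanφ / FS.
tanβ = tan35.0° / 1.22 = 0.7002 / 1.22 = 0.5739
β = arctan(0.5739) = 29.85°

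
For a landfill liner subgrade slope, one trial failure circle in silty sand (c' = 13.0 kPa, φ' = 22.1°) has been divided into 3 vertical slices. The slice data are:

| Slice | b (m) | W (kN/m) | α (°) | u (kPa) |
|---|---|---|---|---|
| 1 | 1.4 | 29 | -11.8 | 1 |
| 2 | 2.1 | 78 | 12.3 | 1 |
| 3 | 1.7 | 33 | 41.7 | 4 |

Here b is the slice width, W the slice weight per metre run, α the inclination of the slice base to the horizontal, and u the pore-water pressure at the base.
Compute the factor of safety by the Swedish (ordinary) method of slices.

FS = 3.78

Ordinary method of slices: FS = Σ[c'·Δl_i + (W_i cosα_i − u_i·Δl_i)·tanφ'] / Σ W_i sinα_i, with Δl_i = b_i / cosα_i.
Slice 1: Δl = 1.4/cos(-11.8°) = 1.430 m; N'_1 = 29·cos(-11.8°) − 1·1.430 = 27.0; c'Δl = 18.59; W sinα = -5.9
Slice 2: Δl = 2.1/cos12.3° = 2.149 m; N'_2 = 78·cos12.3° − 1·2.149 = 74.1; c'Δl = 27.94; W sinα = 16.6
Slice 3: Δl = 1.7/cos41.7° = 2.277 m; N'_3 = 33·cos41.7° − 4·2.277 = 15.5; c'Δl = 29.60; W sinα = 22.0
Σc'Δl = 76.1 kN/m; ΣN' = 116.5 kN/m; ΣW sinα = 32.6 kN/m
Resisting = 76.1 + 116.5·tan22.1° = 76.1 + 47.3 = 123.5 kN/m
FS = 123.5 / 32.6 = 3.783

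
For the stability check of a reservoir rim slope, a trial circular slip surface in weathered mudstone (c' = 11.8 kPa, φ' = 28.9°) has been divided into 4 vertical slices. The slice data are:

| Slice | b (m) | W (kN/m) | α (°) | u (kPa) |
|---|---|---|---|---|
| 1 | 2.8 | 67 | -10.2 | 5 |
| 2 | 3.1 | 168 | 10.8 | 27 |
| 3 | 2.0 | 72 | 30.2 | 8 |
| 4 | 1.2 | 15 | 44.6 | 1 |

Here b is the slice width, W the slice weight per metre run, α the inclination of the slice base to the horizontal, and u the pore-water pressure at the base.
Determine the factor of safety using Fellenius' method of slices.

Ordinary method of slices: FS = Σ[c'·Δl_i + (W_i cosα_i − u_i·Δl_i)·tanφ'] / Σ W_i sinα_i, with Δl_i = b_i / cosα_i.
Slice 1: Δl = 2.8/cos(-10.2°) = 2.845 m; N'_1 = 67·cos(-10.2°) − 5·2.845 = 51.7; c'Δl = 33.57; W sinα = -11.9
Slice 2: Δl = 3.1/cos10.8° = 3.156 m; N'_2 = 168·cos10.8° − 27·3.156 = 79.8; c'Δl = 37.24; W sinα = 31.5
Slice 3: Δl = 2.0/cos30.2° = 2.314 m; N'_3 = 72·cos30.2° − 8·2.314 = 43.7; c'Δl = 27.31; W sinα = 36.2
Slice 4: Δl = 1.2/cos44.6° = 1.685 m; N'_4 = 15·cos44.6° − 1·1.685 = 9.0; c'Δl = 19.89; W sinα = 10.5
Σc'Δl = 118.0 kN/m; ΣN' = 184.2 kN/m; ΣW sinα = 66.4 kN/m
Resisting = 118.0 + 184.2·tan28.9° = 118.0 + 101.7 = 219.7 kN/m
FS = 219.7 / 66.4 = 3.311

FS = 3.31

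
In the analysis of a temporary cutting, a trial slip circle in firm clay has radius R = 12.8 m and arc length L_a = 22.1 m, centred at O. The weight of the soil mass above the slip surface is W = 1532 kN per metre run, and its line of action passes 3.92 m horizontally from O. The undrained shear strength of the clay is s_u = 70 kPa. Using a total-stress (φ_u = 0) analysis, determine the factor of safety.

FS = 3.30

Taking moments about the centre O, the resisting moment is provided by the undrained shear strength acting along the arc:
M_R = s_u·L_a·R = 70·22.10·12.8 = 19801.6 kN·m/m
M_D = W·d = 1532·3.92 = 6005.4 kN·m/m
FS = M_R / M_D = 19801.6 / 6005.4 = 3.297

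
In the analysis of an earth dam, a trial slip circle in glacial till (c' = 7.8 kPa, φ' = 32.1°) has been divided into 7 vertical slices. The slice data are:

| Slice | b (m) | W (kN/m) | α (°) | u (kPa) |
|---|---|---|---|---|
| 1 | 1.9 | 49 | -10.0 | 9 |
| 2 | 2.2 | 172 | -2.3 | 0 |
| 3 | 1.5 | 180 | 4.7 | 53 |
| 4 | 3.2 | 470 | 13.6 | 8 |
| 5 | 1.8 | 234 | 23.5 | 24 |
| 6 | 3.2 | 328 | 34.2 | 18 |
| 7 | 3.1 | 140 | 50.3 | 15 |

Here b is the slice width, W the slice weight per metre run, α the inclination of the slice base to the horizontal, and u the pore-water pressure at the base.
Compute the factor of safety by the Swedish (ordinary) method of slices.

Ordinary method of slices: FS = Σ[c'·Δl_i + (W_i cosα_i − u_i·Δl_i)·tanφ'] / Σ W_i sinα_i, with Δl_i = b_i / cosα_i.
Slice 1: Δl = 1.9/cos(-10.0°) = 1.929 m; N'_1 = 49·cos(-10.0°) − 9·1.929 = 30.9; c'Δl = 15.05; W sinα = -8.5
Slice 2: Δl = 2.2/cos(-2.3°) = 2.202 m; N'_2 = 172·cos(-2.3°) − 0·2.202 = 171.9; c'Δl = 17.17; W sinα = -6.9
Slice 3: Δl = 1.5/cos4.7° = 1.505 m; N'_3 = 180·cos4.7° − 53·1.505 = 99.6; c'Δl = 11.74; W sinα = 14.7
Slice 4: Δl = 3.2/cos13.6° = 3.292 m; N'_4 = 470·cos13.6° − 8·3.292 = 430.5; c'Δl = 25.68; W sinα = 110.5
Slice 5: Δl = 1.8/cos23.5° = 1.963 m; N'_5 = 234·cos23.5° − 24·1.963 = 167.5; c'Δl = 15.31; W sinα = 93.3
Slice 6: Δl = 3.2/cos34.2° = 3.869 m; N'_6 = 328·cos34.2° − 18·3.869 = 201.6; c'Δl = 30.18; W sinα = 184.4
Slice 7: Δl = 3.1/cos50.3° = 4.853 m; N'_7 = 140·cos50.3° − 15·4.853 = 16.6; c'Δl = 37.85; W sinα = 107.7
Σc'Δl = 153.0 kN/m; ΣN' = 1118.6 kN/m; ΣW sinα = 495.2 kN/m
Resisting = 153.0 + 1118.6·tan32.1° = 153.0 + 701.7 = 854.7 kN/m
FS = 854.7 / 495.2 = 1.726

FS = 1.73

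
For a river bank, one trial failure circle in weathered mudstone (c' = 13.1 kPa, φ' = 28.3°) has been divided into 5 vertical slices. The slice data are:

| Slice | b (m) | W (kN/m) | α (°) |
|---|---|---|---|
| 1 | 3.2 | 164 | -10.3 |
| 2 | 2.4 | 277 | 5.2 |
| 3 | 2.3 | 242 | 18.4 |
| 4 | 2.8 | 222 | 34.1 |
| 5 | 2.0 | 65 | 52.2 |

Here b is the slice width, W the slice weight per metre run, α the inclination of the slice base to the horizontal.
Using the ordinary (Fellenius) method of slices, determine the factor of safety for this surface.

FS = 2.71

Ordinary method of slices: FS = Σ[c'·Δl_i + (W_i cosα_i)·tanφ'] / Σ W_i sinα_i, with Δl_i = b_i / cosα_i.
Slice 1: Δl = 3.2/cos(-10.3°) = 3.252 m; N'_1 = 164·cos(-10.3°) = 161.4; c'Δl = 42.61; W sinα = -29.3
Slice 2: Δl = 2.4/cos5.2° = 2.410 m; N'_2 = 277·cos5.2° = 275.9; c'Δl = 31.57; W sinα = 25.1
Slice 3: Δl = 2.3/cos18.4° = 2.424 m; N'_3 = 242·cos18.4° = 229.6; c'Δl = 31.75; W sinα = 76.4
Slice 4: Δl = 2.8/cos34.1° = 3.381 m; N'_4 = 222·cos34.1° = 183.8; c'Δl = 44.30; W sinα = 124.5
Slice 5: Δl = 2.0/cos52.2° = 3.263 m; N'_5 = 65·cos52.2° = 39.8; c'Δl = 42.75; W sinα = 51.4
Σc'Δl = 193.0 kN/m; ΣN' = 890.5 kN/m; ΣW sinα = 248.0 kN/m
Resisting = 193.0 + 890.5·tan28.3° = 193.0 + 479.5 = 672.5 kN/m
FS = 672.5 / 248.0 = 2.712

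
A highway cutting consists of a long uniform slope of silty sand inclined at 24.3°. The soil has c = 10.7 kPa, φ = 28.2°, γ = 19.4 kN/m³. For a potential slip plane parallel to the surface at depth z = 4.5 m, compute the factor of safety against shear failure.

For an infinite slope with a slip plane parallel to the surface (no pore pressure): FS = [c + γz cos²β tanφ] / [γz sinβ cosβ].
γz = 19.4·4.5 = 87.30 kN/m²
Numerator = 10.7 + 87.30·cos²24.3°·tan28.2° = 10.7 + 87.30·0.8307·0.5362 = 49.583 kPa
Denominator = 87.30·sin24.3°·cos24.3° = 87.30·0.4115·0.9114 = 32.742 kPa
FS = 49.583 / 32.742 = 1.514

FS = 1.51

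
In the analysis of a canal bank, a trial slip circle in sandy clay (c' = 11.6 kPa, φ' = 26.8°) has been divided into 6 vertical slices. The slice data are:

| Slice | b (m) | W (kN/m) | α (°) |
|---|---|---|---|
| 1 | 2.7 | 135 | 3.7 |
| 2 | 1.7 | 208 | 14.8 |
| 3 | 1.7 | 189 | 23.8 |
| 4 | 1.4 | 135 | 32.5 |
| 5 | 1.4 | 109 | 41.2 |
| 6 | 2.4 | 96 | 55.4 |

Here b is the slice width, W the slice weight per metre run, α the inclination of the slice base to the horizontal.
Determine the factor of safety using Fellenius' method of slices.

Ordinary method of slices: FS = Σ[c'·Δl_i + (W_i cosα_i)·tanφ'] / Σ W_i sinα_i, with Δl_i = b_i / cosα_i.
Slice 1: Δl = 2.7/cos3.7° = 2.706 m; N'_1 = 135·cos3.7° = 134.7; c'Δl = 31.39; W sinα = 8.7
Slice 2: Δl = 1.7/cos14.8° = 1.758 m; N'_2 = 208·cos14.8° = 201.1; c'Δl = 20.40; W sinα = 53.1
Slice 3: Δl = 1.7/cos23.8° = 1.858 m; N'_3 = 189·cos23.8° = 172.9; c'Δl = 21.55; W sinα = 76.3
Slice 4: Δl = 1.4/cos32.5° = 1.660 m; N'_4 = 135·cos32.5° = 113.9; c'Δl = 19.26; W sinα = 72.5
Slice 5: Δl = 1.4/cos41.2° = 1.861 m; N'_5 = 109·cos41.2° = 82.0; c'Δl = 21.58; W sinα = 71.8
Slice 6: Δl = 2.4/cos55.4° = 4.227 m; N'_6 = 96·cos55.4° = 54.5; c'Δl = 49.03; W sinα = 79.0
Σc'Δl = 163.2 kN/m; ΣN' = 759.1 kN/m; ΣW sinα = 361.5 kN/m
Resisting = 163.2 + 759.1·tan26.8° = 163.2 + 383.5 = 546.7 kN/m
FS = 546.7 / 361.5 = 1.512

FS = 1.51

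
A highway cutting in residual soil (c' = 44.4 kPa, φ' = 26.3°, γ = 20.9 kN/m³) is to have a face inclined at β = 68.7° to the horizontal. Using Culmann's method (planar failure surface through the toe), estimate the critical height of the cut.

Culmann's analysis gives the critical failure plane at α_cr = (β + φ')/2 = (68.7 + 26.3)/2 = 47.5°, and the critical height
H_c = (4c'/γ) · sinβ cosφ' / [1 − cos(β − φ')]
    = (4·44.4/20.9) · sin68.7°·cos26.3° / [1 − cos(42.4°)]
    = 8.498 · 0.9317·0.8965 / [1 − 0.7385]
    = 8.498 · 0.8352 / 0.2615
    = 27.14 m

H_c = 27.14 m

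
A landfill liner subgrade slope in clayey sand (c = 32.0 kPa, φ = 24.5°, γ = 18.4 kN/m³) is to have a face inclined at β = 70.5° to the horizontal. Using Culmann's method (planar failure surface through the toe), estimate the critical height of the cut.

H_c = 19.54 m

Culmann's analysis gives the critical failure plane at α_cr = (β + φ)/2 = (70.5 + 24.5)/2 = 47.5°, and the critical height
H_c = (4c/γ) · sinβ cosφ / [1 − cos(β − φ)]
    = (4·32.0/18.4) · sin70.5°·cos24.5° / [1 − cos(46.0°)]
    = 6.957 · 0.9426·0.9100 / [1 − 0.6947]
    = 6.957 · 0.8578 / 0.3053
    = 19.54 m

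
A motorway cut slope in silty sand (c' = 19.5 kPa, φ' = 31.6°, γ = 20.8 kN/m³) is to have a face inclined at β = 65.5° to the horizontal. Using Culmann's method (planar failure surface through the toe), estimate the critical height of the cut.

Culmann's analysis gives the critical failure plane at α_cr = (β + φ')/2 = (65.5 + 31.6)/2 = 48.5°, and the critical height
H_c = (4c'/γ) · sinβ cosφ' / [1 − cos(β − φ')]
    = (4·19.5/20.8) · sin65.5°·cos31.6° / [1 − cos(33.9°)]
    = 3.750 · 0.9100·0.8517 / [1 − 0.8300]
    = 3.750 · 0.7750 / 0.1700
    = 17.10 m

H_c = 17.10 m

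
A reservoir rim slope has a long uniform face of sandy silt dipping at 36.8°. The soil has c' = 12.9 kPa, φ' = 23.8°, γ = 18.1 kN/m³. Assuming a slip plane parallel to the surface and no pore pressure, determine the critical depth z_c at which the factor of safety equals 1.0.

z_c = 3.62 m

Setting FS = 1.00 in FS = [c' + γz cos²β tanφ'] / [γz sinβ cosβ] and solving for z:
z = c' / [γ cosβ (FS·sinβ − cosβ·tanφ')]
  = 12.9 / [18.1·cos36.8°·(1.00·sin36.8° − cos36.8°·tan23.8°)]
  = 12.9 / [18.1·0.8007·(1.00·0.5990 − 0.8007·0.4411)]
  = 12.9 / 3.5633 = 3.620 m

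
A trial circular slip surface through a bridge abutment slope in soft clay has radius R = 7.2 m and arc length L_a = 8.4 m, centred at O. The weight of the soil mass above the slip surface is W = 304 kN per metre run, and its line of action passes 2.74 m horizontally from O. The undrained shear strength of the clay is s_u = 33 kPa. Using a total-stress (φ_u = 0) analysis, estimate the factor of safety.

Taking moments about the centre O, the resisting moment is provided by the undrained shear strength acting along the arc:
M_R = s_u·L_a·R = 33·8.40·7.2 = 1995.8 kN·m/m
M_D = W·d = 304·2.74 = 833.0 kN·m/m
FS = M_R / M_D = 1995.8 / 833.0 = 2.396

FS = 2.40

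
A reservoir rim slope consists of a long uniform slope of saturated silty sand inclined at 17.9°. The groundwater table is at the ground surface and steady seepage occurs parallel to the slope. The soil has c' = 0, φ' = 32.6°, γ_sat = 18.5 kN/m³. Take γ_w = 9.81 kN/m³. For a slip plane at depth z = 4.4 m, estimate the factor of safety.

FS = 0.93

With seepage parallel to the slope and the water table at the surface, the effective normal stress on the slip plane uses the buoyant unit weight γ' = γ_sat − γ_w while the driving shear stress uses γ_sat:
FS = [c' + γ' z cos²β tanφ'] / [γ_sat z sinβ cosβ]
(For c' = 0 this reduces to FS = (γ'/γ_sat)·tanφ'/tanβ.)
γ' = 18.5 − 9.81 = 8.69 kN/m³
Numerator = 0.0 + 8.69·4.4·cos²17.9°·tan32.6° = 0.0 + 8.69·4.4·0.9055·0.6395 = 22.143 kPa
Denominator = 18.5·4.4·sin17.9°·cos17.9° = 18.5·4.4·0.3074·0.9516 = 23.808 kPa
FS = 22.143 / 23.808 = 0.930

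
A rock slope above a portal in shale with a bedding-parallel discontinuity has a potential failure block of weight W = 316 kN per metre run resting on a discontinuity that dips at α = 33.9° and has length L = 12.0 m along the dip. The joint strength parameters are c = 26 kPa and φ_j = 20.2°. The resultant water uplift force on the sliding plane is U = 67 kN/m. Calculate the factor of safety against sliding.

Resolving the block weight along and normal to the plane and applying the Mohr–Coulomb strength on the joint:
N' = W cosα − U = 316·cos33.9° − 67 = 195.3 kN/m
Driving force T = W sinα = 316·sin33.9° = 176.2 kN/m
Resisting force R = c·L + N'·tanφ_j = 26·12.0 + 195.3·tan20.2° = 312.0 + 71.9 = 383.9 kN/m
FS = R / T = 383.9 / 176.2 = 2.178

FS = 2.18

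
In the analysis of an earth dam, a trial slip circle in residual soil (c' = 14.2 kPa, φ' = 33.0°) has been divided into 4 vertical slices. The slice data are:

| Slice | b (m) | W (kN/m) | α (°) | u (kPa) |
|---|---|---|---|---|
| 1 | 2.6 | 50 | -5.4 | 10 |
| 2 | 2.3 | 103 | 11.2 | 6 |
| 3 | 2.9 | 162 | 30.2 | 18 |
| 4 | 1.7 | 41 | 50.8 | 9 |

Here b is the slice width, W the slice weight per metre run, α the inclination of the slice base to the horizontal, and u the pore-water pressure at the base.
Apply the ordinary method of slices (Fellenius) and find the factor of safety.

FS = 2.18

Ordinary method of slices: FS = Σ[c'·Δl_i + (W_i cosα_i − u_i·Δl_i)·tanφ'] / Σ W_i sinα_i, with Δl_i = b_i / cosα_i.
Slice 1: Δl = 2.6/cos(-5.4°) = 2.612 m; N'_1 = 50·cos(-5.4°) − 10·2.612 = 23.7; c'Δl = 37.08; W sinα = -4.7
Slice 2: Δl = 2.3/cos11.2° = 2.345 m; N'_2 = 103·cos11.2° − 6·2.345 = 87.0; c'Δl = 33.29; W sinα = 20.0
Slice 3: Δl = 2.9/cos30.2° = 3.355 m; N'_3 = 162·cos30.2° − 18·3.355 = 79.6; c'Δl = 47.65; W sinα = 81.5
Slice 4: Δl = 1.7/cos50.8° = 2.690 m; N'_4 = 41·cos50.8° − 9·2.690 = 1.7; c'Δl = 38.19; W sinα = 31.8
Σc'Δl = 156.2 kN/m; ΣN' = 192.0 kN/m; ΣW sinα = 128.6 kN/m
Resisting = 156.2 + 192.0·tan33.0° = 156.2 + 124.7 = 280.9 kN/m
FS = 280.9 / 128.6 = 2.185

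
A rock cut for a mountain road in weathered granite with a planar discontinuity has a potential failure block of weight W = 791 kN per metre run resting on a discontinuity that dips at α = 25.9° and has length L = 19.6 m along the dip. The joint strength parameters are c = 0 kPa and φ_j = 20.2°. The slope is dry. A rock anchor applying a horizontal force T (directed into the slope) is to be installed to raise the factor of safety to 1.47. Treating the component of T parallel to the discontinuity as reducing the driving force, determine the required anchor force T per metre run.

Resolving forces along and normal to the sliding plane, with the horizontal anchor force T adding T·sinα to the effective normal force and T·cosα acting up the plane against the driving force:
FS = [cL + (W cosα + T sinα) tanφ_j] / [W sinα − T cosα]
Without the anchor: N' = 711.6 kN/m, driving T_d = 345.5 kN/m, resisting R = 0·19.6 + 711.6·tan20.2° = 261.8 kN/m, FS = 0.76.
Setting FS = 1.47 and solving for T:
1.47·(345.5 − T cos25.9°) = 261.8 + T sin25.9°·tan20.2°
T·(sin25.9°·tan20.2° + 1.47·cos25.9°) = 1.47·345.5 − 261.8
T·(0.4368·0.3679 + 1.47·0.8996) = 507.9 − 261.8 = 246.1
T·1.4831 = 246.1
T = 165.9 kN/m

T = 166 kN/m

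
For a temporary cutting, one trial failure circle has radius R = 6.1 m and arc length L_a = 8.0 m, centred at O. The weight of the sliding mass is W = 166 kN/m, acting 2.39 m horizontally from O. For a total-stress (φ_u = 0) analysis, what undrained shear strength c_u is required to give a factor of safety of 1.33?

FS = c_u·L_a·R / (W·d), so c_u = FS·W·d / (L_a·R).
c_u = 1.33·166·2.39 / (8.00·6.1) = 527.7 / 48.80 = 10.81 kPa

c_u = 10.8 kPa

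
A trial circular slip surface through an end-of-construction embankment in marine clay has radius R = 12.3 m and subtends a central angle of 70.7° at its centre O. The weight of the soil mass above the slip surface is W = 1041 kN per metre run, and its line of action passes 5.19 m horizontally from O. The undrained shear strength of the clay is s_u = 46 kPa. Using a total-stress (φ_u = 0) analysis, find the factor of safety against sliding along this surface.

FS = 1.59

Taking moments about the centre O, the resisting moment is provided by the undrained shear strength acting along the arc:
Arc length L_a = R·θ = 12.3·(70.7°·π/180) = 12.3·1.2339 = 15.18 m
M_R = s_u·L_a·R = 46·15.18·12.3 = 8587.5 kN·m/m
M_D = W·d = 1041·5.19 = 5402.8 kN·m/m
FS = M_R / M_D = 8587.5 / 5402.8 = 1.589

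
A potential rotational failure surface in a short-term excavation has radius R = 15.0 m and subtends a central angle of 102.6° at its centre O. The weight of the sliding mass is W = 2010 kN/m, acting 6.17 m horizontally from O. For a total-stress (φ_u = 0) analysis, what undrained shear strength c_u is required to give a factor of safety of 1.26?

FS = c_u·L_a·R / (W·d), so c_u = FS·W·d / (L_a·R).
Arc length L_a = R·θ = 15.0·(102.6°·π/180) = 15.0·1.7907 = 26.86 m
c_u = 1.26·2010·6.17 / (26.86·15.0) = 15626.1 / 402.91 = 38.78 kPa

c_u = 38.8 kPa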